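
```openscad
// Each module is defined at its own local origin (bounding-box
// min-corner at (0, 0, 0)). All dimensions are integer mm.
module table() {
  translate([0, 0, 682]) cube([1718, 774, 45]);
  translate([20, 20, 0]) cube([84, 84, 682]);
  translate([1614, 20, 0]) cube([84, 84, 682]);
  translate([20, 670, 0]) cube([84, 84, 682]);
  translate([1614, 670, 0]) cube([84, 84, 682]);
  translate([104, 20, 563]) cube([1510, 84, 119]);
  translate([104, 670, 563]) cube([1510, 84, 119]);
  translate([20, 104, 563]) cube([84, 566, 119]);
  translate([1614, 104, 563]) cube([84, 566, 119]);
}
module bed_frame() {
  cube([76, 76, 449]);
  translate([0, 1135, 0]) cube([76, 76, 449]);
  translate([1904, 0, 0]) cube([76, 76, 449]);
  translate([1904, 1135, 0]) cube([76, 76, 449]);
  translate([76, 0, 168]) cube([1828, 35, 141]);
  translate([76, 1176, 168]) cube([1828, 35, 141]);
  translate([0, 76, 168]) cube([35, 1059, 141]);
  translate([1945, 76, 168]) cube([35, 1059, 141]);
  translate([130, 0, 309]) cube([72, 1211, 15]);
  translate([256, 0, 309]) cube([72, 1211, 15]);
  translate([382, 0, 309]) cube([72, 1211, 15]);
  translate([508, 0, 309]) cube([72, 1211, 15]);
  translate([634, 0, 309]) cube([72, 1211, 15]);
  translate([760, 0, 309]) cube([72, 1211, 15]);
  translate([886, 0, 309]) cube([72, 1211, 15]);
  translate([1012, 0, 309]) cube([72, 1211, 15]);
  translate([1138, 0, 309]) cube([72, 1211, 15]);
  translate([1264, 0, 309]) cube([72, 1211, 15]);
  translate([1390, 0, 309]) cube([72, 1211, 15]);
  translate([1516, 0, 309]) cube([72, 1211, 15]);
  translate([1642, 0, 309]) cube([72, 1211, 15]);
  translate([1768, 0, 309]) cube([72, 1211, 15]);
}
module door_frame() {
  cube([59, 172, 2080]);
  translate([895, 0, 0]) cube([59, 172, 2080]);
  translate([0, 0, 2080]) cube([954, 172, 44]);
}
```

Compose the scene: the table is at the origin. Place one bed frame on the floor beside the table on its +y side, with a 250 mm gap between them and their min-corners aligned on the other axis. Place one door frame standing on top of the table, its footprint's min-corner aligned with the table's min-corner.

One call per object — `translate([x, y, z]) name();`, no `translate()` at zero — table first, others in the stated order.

table();
translate([0, 1024, 0]) bed_frame();
translate([0, 0, 727]) door_frame();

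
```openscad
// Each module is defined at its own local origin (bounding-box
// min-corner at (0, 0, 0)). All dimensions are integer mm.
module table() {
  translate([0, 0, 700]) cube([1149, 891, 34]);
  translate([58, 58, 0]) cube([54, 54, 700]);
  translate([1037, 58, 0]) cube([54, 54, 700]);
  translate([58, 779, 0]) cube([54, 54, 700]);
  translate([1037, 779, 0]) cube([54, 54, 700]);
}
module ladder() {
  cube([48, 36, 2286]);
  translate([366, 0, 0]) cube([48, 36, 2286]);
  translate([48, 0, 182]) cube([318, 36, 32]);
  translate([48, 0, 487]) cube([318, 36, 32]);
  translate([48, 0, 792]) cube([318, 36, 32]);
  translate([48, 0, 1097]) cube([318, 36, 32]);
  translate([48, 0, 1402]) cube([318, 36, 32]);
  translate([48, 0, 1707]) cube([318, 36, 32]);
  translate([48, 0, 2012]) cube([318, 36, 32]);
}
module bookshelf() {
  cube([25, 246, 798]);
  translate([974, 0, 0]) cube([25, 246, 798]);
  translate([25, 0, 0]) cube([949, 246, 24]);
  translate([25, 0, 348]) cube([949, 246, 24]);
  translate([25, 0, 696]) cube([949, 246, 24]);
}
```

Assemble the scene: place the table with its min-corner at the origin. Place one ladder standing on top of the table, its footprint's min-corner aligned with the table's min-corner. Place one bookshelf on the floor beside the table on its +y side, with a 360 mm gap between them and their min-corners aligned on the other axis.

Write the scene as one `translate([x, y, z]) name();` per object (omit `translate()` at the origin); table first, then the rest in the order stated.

table();
translate([0, 0, 734]) ladder();
translate([0, 1251, 0]) bookshelf();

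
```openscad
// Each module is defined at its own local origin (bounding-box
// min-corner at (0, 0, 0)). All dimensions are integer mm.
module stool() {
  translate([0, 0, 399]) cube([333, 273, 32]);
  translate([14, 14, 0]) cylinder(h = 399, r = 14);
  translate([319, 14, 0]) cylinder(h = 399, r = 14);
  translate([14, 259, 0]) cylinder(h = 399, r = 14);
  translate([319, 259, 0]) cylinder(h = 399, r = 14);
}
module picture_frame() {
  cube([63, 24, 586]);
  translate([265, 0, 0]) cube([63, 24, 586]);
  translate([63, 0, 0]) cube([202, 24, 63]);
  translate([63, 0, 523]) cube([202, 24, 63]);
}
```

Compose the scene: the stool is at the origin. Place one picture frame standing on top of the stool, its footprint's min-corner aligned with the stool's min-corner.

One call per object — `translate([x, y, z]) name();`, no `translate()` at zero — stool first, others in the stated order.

stool();
translate([0, 0, 431]) picture_frame();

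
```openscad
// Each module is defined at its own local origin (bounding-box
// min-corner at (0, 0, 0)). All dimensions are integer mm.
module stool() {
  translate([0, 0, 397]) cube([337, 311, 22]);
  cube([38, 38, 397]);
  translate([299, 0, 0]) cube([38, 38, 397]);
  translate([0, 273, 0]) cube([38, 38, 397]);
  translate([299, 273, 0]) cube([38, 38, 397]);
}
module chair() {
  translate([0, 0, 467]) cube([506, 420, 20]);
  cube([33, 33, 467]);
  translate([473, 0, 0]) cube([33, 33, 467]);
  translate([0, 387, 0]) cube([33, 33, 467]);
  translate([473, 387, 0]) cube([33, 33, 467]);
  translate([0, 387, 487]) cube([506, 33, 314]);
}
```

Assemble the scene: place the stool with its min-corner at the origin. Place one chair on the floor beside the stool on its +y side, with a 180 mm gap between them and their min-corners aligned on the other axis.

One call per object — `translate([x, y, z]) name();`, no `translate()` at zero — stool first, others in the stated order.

stool();
translate([0, 491, 0]) chair();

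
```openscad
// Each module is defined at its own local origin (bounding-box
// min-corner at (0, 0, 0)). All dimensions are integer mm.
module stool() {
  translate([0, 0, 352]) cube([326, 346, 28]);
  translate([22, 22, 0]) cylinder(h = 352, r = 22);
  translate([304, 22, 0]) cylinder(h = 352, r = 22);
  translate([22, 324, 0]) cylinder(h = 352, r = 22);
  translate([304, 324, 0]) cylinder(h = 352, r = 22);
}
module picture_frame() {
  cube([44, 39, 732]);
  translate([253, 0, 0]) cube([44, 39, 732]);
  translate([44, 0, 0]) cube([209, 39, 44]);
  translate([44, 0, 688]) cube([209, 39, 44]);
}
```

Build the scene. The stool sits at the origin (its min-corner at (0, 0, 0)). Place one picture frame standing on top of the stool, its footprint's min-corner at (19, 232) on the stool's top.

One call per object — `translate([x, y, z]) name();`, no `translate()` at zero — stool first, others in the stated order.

stool();
translate([19, 232, 380]) picture_frame();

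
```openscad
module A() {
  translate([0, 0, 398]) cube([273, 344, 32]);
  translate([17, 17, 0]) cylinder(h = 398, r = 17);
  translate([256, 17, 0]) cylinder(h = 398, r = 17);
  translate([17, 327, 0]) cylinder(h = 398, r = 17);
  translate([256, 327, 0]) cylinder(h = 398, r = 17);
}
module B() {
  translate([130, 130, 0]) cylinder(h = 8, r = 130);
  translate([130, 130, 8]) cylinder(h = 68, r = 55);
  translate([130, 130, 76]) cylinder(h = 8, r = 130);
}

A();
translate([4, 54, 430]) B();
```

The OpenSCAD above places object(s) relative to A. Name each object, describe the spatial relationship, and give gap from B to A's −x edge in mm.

The spool's min-x is at 4; the stool's min-x is 0; gap = 4 mm.

A is a stool. B is a spool. The spool is on top of the stool. The gap from the spool to the stool's −x edge is 4 mm.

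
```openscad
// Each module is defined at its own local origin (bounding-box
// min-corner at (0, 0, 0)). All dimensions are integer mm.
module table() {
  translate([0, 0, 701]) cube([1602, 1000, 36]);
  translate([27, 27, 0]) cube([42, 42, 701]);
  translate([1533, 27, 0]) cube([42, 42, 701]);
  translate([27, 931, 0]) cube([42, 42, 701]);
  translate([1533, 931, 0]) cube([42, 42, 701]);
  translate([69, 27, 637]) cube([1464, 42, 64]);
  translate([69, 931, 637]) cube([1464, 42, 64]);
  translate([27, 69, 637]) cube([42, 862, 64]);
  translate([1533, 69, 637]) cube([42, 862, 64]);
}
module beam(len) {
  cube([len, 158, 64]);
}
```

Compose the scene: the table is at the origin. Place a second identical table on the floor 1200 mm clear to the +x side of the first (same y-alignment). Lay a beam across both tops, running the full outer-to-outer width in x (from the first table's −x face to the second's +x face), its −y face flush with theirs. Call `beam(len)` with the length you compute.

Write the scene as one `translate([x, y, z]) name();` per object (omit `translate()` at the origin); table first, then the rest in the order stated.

table();
translate([2802, 0, 0]) table();
translate([0, 0, 737]) beam(4404);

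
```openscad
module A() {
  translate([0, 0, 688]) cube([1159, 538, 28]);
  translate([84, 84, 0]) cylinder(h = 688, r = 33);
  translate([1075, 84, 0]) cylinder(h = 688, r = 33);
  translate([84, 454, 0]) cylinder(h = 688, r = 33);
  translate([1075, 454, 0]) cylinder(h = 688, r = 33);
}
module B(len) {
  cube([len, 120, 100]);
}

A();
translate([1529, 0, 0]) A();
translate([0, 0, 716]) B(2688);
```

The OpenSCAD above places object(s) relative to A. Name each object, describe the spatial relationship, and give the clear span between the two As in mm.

Second table starts at x = 1529; first ends at x = 1159; clear span = 1529 − 1159 = 370 mm.

A is a table. B is a beam. A beam spans the tops of two tables. The clear span between the two tables is 370 mm.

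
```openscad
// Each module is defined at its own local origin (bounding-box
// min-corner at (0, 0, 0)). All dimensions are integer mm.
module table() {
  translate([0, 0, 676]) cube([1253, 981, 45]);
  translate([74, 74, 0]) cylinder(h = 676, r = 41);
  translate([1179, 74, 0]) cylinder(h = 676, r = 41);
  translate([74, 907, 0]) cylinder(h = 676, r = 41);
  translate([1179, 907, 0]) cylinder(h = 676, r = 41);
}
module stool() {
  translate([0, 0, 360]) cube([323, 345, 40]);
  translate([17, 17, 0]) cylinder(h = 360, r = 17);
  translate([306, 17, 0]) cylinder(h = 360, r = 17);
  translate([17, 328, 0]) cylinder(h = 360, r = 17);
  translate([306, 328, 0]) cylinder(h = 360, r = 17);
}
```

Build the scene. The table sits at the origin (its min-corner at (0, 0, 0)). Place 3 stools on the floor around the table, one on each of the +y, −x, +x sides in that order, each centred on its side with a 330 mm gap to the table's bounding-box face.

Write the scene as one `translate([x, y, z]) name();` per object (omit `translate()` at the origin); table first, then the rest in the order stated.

table();
translate([465, 1311, 0]) stool();
translate([-653, 318, 0]) stool();
translate([1583, 318, 0]) stool();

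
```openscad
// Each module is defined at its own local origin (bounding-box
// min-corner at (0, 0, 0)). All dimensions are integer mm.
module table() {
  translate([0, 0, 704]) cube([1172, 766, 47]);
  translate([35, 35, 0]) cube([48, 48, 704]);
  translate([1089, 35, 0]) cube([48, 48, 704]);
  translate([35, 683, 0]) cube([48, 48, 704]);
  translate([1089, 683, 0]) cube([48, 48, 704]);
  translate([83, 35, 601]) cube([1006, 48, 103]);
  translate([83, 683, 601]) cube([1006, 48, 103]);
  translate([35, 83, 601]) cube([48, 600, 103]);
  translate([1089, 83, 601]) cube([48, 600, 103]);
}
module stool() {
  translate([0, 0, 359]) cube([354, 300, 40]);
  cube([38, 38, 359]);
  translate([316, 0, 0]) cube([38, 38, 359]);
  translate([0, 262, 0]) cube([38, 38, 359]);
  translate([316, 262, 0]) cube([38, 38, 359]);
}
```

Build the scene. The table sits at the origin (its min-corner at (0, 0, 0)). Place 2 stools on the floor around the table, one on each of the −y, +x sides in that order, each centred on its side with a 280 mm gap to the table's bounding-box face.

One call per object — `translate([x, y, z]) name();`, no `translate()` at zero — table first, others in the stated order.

table();
translate([409, -580, 0]) stool();
translate([1452, 233, 0]) stool();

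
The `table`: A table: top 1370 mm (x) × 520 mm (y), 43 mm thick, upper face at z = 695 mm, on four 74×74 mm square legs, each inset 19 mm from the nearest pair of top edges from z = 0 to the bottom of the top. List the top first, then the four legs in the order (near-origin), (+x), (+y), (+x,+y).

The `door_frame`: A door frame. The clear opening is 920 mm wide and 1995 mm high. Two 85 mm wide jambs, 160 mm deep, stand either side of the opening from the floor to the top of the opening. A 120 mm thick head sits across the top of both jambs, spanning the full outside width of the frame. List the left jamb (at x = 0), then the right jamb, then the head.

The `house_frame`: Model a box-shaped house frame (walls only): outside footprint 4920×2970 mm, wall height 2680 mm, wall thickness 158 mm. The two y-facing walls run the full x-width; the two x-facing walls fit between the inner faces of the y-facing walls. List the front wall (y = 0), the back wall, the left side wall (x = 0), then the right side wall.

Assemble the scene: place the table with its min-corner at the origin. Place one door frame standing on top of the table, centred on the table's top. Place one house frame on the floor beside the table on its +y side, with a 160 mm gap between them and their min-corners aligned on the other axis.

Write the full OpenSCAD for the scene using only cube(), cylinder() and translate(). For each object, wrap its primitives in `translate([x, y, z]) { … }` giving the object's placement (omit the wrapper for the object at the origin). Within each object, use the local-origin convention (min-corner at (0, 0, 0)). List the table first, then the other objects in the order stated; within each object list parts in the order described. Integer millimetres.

translate([0, 0, 652]) cube([1370, 520, 43]);
translate([19, 19, 0]) cube([74, 74, 652]);
translate([1277, 19, 0]) cube([74, 74, 652]);
translate([19, 427, 0]) cube([74, 74, 652]);
translate([1277, 427, 0]) cube([74, 74, 652]);
translate([140, 180, 695]) {
  cube([85, 160, 1995]);
  translate([1005, 0, 0]) cube([85, 160, 1995]);
  translate([0, 0, 1995]) cube([1090, 160, 120]);
}
translate([0, 680, 0]) {
  cube([4920, 158, 2680]);
  translate([0, 2812, 0]) cube([4920, 158, 2680]);
  translate([0, 158, 0]) cube([158, 2654, 2680]);
  translate([4762, 158, 0]) cube([158, 2654, 2680]);
}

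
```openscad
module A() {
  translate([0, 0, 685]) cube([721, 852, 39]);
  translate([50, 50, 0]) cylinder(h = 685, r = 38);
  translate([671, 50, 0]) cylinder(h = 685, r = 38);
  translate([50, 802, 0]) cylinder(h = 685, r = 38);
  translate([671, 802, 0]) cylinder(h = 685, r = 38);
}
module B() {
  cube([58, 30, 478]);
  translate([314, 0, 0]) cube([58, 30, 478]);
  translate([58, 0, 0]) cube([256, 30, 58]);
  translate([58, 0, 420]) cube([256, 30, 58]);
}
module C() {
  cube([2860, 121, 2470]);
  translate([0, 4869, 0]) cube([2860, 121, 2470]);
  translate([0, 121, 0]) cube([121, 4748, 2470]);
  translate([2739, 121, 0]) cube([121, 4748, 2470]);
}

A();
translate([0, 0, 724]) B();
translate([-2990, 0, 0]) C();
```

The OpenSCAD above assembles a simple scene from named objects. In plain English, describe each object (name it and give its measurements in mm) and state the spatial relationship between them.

A is a table with a 721×852 mm rectangular top, 39 mm thick, top surface at z = 724 mm, supported by four round legs of 76 mm diameter, each leg's bounding box inset 12 mm from the nearest pair of top edges, running from the floor.

B is a rectangular picture frame lying in the x–z plane (depth along y). The opening is 256 mm wide (x) by 362 mm tall (z), surrounded by a border 58 mm wide on all four sides. The frame is 30 mm deep and is made of two full-height vertical stiles with two horizontal rails fitted between them.

C is a box-shaped house frame (walls only): outside footprint 2860×4990 mm, wall height 2470 mm, wall thickness 121 mm. The two y-facing walls run the full x-width; the two x-facing walls fit between the inner faces of the y-facing walls.

The picture frame is on top of the table. The house frame is on the floor beside the table on its −x side.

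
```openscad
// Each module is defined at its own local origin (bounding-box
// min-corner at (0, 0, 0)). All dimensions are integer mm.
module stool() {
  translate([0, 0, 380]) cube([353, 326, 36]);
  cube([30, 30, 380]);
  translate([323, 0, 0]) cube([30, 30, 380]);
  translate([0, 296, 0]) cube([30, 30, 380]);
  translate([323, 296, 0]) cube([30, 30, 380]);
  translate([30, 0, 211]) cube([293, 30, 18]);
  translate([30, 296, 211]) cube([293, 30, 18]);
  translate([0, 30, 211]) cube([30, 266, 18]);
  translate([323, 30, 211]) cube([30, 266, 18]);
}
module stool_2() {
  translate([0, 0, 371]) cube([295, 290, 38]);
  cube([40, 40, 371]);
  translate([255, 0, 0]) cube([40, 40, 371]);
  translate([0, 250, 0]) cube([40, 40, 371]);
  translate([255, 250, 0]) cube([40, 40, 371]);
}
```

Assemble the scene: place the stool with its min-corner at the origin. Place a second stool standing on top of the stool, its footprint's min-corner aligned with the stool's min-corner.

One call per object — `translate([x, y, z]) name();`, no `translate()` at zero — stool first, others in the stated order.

stool();
translate([0, 0, 416]) stool_2();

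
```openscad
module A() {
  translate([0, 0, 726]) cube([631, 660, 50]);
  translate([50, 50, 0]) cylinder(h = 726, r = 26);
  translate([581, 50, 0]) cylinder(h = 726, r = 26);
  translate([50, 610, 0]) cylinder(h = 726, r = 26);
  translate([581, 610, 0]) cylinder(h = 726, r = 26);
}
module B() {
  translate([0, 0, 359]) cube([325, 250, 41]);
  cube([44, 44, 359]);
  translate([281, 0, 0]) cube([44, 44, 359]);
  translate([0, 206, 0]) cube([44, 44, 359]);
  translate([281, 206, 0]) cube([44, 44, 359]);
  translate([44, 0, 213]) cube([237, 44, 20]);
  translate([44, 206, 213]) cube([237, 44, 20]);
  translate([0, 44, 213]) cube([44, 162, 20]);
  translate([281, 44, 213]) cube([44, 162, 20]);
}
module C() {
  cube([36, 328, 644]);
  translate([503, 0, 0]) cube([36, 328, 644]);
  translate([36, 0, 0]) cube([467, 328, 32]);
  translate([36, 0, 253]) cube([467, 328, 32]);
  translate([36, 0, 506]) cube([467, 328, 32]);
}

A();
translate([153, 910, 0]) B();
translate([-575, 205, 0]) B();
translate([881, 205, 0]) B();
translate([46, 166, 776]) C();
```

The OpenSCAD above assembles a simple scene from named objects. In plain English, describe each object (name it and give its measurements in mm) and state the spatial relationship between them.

A is a table with a 631×660 mm rectangular top, 50 mm thick, top surface at z = 776 mm, supported by four round legs of 52 mm diameter, each leg's bounding box inset 24 mm from the nearest pair of top edges, running from the floor.

B is a four-legged stool. The seat is a 325×250×41 mm slab whose top surface is at z = 400 mm; four square legs, each 44×44 mm in cross-section, run from the floor (z = 0) to the underside of the seat, each flush with a corner of the seat. Four stretchers, 44 mm wide and 20 mm tall, connect adjacent legs with their undersides at z = 213 mm, each running between the inner faces of the legs it joins and aligned with the legs' outer faces on the other axis.

C is a bookshelf 539 mm wide overall, 328 mm deep and 644 mm tall. The two sides are 36 mm thick vertical panels. 3 horizontal shelves of 32 mm thickness span between the inner faces of the sides; the lowest shelf sits on the floor and shelves are stacked with a clear vertical gap of 221 mm between each pair.

Three stools sit around the table at the +y, −x, +x sides. The bookshelf is on top of the table, centred.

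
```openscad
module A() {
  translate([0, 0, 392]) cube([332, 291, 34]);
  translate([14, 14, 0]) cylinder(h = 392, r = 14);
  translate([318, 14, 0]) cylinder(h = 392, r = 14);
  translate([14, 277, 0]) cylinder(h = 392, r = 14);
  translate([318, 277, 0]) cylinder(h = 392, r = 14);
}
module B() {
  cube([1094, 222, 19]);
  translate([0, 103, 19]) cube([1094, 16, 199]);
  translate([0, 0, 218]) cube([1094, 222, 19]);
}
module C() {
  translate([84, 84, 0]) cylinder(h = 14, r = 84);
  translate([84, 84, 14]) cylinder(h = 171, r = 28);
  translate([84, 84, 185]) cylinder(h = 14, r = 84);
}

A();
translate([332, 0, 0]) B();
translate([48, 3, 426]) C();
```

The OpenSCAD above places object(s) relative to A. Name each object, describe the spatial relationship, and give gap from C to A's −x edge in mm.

A is a stool. B is an I-beam. C is a spool. The I-beam is against the stool's +x side, with their −y faces flush. The spool is on top of the stool. The gap from the spool to the stool's −x edge is 48 mm.

The spool's min-x is at 48; the stool's min-x is 0; gap = 48 mm.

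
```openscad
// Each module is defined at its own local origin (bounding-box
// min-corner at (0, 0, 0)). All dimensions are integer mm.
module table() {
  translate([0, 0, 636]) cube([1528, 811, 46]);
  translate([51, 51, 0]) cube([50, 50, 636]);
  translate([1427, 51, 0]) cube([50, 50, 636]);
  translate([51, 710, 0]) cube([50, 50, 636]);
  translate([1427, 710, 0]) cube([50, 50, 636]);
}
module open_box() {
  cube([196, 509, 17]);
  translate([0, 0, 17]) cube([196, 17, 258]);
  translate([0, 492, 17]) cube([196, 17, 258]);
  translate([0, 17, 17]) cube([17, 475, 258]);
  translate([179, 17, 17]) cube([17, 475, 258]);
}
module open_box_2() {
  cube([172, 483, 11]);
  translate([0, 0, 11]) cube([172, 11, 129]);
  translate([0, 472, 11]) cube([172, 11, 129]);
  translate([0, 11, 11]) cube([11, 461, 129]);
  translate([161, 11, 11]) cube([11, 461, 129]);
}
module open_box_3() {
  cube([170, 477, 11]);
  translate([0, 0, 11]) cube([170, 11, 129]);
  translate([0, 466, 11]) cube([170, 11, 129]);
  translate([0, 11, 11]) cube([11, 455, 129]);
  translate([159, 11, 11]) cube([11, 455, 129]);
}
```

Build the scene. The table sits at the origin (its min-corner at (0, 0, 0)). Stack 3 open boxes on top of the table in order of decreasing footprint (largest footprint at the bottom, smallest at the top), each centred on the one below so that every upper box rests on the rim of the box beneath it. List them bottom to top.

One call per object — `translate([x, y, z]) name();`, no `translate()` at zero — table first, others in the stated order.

table();
translate([666, 151, 682]) open_box();
translate([678, 164, 957]) open_box_2();
translate([679, 167, 1097]) open_box_3();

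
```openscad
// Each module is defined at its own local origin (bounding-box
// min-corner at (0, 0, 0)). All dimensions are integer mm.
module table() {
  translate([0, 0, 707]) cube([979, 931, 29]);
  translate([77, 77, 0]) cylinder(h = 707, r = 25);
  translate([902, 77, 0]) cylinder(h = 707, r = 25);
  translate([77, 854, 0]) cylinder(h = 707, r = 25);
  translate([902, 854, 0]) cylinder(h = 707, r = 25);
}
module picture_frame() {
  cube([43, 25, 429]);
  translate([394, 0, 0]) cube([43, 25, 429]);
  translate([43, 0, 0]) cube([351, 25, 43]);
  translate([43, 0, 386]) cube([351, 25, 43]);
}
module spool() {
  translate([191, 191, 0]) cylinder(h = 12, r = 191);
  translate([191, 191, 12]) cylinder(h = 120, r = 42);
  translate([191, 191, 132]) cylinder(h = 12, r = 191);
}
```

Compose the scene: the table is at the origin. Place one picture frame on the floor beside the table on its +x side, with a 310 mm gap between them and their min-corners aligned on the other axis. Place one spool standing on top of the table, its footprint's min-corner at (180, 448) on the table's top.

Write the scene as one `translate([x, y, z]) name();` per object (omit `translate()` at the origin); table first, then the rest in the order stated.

table();
translate([1289, 0, 0]) picture_frame();
translate([180, 448, 736]) spool();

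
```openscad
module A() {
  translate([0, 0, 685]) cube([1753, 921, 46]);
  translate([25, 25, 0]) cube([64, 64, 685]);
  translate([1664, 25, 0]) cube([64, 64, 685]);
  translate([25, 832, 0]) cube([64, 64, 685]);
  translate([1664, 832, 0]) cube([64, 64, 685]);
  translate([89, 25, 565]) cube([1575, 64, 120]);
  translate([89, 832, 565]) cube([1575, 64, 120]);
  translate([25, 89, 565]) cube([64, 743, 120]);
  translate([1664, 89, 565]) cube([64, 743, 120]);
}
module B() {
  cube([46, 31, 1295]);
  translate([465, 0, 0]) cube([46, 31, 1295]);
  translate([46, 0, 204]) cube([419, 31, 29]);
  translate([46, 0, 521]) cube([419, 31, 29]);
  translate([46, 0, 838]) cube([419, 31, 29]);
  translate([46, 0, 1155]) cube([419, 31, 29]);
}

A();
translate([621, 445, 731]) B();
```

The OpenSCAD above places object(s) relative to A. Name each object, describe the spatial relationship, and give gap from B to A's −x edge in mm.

A is a table. B is a ladder. The ladder is on top of the table, centred. The gap from the ladder to the table's −x edge is 621 mm.

The ladder's min-x is at 621; the table's min-x is 0; gap = 621 mm.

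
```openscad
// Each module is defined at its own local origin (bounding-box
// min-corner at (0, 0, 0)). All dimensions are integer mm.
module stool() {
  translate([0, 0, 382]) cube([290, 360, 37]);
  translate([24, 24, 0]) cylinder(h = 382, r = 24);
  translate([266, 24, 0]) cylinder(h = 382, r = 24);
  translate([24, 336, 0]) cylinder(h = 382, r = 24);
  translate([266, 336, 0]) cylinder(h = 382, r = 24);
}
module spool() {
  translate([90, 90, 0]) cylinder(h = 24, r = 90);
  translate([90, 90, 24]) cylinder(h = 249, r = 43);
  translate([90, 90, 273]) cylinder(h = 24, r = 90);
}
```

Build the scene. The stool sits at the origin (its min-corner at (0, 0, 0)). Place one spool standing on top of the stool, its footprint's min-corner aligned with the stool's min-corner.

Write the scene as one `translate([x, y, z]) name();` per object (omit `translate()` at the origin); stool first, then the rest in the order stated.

stool();
translate([0, 0, 419]) spool();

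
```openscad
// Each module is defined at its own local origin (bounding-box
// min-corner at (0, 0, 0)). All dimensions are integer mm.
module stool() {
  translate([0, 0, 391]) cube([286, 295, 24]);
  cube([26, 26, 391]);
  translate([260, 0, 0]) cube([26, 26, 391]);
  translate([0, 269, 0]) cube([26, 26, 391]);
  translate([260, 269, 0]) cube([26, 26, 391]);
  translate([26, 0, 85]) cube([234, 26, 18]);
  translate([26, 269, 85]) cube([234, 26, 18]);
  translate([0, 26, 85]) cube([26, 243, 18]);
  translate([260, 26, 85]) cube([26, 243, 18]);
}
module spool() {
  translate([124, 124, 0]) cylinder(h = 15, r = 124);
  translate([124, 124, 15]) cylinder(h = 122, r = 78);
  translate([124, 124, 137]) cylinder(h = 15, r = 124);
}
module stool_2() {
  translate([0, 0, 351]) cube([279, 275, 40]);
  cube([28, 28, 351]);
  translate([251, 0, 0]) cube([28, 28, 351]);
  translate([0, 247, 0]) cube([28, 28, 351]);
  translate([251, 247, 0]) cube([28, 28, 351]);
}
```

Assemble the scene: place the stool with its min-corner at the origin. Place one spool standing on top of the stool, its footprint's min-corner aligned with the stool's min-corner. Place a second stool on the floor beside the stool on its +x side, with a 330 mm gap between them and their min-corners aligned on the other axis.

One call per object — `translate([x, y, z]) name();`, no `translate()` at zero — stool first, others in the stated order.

stool();
translate([0, 0, 415]) spool();
translate([616, 0, 0]) stool_2();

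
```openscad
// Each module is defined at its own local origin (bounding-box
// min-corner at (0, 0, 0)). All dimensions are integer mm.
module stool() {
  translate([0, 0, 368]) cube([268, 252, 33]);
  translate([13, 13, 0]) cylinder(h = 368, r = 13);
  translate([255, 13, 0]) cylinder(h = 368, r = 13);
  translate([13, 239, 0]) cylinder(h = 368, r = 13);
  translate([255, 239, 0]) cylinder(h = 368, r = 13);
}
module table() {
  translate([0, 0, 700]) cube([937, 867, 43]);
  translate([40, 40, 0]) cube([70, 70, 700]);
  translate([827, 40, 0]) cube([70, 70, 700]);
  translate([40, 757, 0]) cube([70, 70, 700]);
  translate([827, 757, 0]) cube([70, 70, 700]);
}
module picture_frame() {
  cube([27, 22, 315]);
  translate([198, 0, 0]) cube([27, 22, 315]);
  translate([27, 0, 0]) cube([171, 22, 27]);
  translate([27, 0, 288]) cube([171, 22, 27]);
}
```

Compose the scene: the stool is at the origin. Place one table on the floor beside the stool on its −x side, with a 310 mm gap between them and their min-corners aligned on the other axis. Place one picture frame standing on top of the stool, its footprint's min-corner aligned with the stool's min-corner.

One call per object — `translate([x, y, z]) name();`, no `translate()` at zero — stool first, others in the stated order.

stool();
translate([-1247, 0, 0]) table();
translate([0, 0, 401]) picture_frame();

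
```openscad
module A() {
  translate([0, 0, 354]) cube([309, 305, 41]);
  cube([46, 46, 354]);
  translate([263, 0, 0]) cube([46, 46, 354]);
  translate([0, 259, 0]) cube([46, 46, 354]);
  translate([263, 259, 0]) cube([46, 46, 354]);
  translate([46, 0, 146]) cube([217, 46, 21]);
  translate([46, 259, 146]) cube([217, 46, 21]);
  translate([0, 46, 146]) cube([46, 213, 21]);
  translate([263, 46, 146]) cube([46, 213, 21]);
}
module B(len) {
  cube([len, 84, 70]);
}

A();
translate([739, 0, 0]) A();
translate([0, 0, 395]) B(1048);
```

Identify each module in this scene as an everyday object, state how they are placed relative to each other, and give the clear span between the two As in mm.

Second stool starts at x = 739; first ends at x = 309; clear span = 739 − 309 = 430 mm.

A is a stool. B is a beam. A beam spans the tops of two stools. The clear span between the two stools is 430 mm.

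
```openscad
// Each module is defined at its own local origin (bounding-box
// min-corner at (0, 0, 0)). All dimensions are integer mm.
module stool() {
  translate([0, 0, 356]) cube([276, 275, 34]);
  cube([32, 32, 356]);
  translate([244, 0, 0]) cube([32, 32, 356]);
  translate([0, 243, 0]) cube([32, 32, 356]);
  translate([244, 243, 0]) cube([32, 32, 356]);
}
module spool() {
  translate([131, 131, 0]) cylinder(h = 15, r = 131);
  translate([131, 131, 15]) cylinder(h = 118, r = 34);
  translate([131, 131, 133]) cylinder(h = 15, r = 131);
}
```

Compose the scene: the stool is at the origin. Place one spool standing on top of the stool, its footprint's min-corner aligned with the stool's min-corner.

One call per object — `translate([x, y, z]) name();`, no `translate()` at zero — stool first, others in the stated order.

stool();
translate([0, 0, 390]) spool();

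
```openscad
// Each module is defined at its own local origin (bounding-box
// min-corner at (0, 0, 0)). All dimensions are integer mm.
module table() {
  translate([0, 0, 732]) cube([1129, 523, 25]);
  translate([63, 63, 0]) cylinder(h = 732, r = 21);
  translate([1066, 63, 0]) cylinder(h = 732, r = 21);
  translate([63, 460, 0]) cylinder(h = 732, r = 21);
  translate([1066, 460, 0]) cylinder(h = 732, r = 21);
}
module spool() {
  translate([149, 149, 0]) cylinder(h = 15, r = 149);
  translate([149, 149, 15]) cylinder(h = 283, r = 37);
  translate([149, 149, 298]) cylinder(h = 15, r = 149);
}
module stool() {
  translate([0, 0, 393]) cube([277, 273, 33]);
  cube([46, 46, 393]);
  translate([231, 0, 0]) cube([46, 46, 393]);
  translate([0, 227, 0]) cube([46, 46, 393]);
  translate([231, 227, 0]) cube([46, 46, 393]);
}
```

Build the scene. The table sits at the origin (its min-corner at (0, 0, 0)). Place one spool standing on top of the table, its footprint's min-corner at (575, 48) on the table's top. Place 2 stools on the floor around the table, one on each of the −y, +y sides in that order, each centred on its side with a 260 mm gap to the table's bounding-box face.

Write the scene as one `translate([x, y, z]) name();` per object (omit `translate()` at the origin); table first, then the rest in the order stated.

table();
translate([575, 48, 757]) spool();
translate([426, -533, 0]) stool();
translate([426, 783, 0]) stool();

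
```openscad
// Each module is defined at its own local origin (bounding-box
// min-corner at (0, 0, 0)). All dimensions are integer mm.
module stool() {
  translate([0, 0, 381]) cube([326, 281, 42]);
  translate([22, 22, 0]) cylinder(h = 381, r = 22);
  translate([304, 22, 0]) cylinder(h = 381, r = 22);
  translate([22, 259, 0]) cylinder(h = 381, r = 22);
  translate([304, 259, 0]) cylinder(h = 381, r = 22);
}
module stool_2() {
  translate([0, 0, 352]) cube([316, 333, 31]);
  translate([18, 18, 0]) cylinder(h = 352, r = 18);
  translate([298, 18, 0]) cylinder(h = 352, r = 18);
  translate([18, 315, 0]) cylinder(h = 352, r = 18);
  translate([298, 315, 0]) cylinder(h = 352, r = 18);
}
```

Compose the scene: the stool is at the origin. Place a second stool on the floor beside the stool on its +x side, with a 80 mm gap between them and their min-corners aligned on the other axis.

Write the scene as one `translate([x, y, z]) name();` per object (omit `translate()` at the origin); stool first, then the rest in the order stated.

stool();
translate([406, 0, 0]) stool_2();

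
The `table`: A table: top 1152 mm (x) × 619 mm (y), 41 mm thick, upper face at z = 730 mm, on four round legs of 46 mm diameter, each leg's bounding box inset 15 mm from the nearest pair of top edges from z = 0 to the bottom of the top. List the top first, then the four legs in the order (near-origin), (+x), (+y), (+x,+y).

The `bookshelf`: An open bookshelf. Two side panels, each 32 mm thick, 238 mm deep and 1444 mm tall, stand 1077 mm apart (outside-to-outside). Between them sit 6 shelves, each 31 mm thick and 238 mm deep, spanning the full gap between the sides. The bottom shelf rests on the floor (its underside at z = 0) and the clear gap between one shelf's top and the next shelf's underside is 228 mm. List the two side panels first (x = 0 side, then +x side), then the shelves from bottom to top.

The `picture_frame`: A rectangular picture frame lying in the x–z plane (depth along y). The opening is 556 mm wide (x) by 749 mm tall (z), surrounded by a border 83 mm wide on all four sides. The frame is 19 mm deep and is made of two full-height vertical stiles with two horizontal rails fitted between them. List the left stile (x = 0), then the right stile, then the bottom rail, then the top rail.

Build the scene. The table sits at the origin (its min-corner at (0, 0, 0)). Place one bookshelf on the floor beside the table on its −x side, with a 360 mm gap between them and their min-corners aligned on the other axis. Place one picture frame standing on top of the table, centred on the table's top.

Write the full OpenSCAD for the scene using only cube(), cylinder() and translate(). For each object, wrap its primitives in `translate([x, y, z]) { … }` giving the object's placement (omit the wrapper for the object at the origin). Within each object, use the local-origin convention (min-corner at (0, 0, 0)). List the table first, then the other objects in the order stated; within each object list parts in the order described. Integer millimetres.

translate([0, 0, 689]) cube([1152, 619, 41]);
translate([38, 38, 0]) cylinder(h = 689, r = 23);
translate([1114, 38, 0]) cylinder(h = 689, r = 23);
translate([38, 581, 0]) cylinder(h = 689, r = 23);
translate([1114, 581, 0]) cylinder(h = 689, r = 23);
translate([-1437, 0, 0]) {
  cube([32, 238, 1444]);
  translate([1045, 0, 0]) cube([32, 238, 1444]);
  translate([32, 0, 0]) cube([1013, 238, 31]);
  translate([32, 0, 259]) cube([1013, 238, 31]);
  translate([32, 0, 518]) cube([1013, 238, 31]);
  translate([32, 0, 777]) cube([1013, 238, 31]);
  translate([32, 0, 1036]) cube([1013, 238, 31]);
  translate([32, 0, 1295]) cube([1013, 238, 31]);
}
translate([215, 300, 730]) {
  cube([83, 19, 915]);
  translate([639, 0, 0]) cube([83, 19, 915]);
  translate([83, 0, 0]) cube([556, 19, 83]);
  translate([83, 0, 832]) cube([556, 19, 83]);
}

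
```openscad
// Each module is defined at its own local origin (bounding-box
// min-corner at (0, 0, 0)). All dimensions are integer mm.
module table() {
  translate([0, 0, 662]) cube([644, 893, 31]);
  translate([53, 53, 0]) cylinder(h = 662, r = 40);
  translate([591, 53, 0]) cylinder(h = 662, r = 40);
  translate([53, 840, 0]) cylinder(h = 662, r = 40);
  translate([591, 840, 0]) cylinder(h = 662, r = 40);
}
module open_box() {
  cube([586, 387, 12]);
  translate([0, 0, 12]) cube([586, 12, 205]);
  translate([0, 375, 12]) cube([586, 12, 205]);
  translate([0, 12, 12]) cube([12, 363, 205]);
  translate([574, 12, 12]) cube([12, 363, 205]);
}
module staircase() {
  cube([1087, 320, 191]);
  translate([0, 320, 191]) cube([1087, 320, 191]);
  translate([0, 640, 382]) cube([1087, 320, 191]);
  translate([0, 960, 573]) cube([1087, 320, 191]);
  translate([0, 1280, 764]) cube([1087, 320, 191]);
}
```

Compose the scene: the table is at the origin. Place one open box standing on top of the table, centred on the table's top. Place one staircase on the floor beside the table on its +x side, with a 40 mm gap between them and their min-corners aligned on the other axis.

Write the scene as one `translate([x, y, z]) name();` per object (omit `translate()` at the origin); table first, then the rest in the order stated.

table();
translate([29, 253, 693]) open_box();
translate([684, 0, 0]) staircase();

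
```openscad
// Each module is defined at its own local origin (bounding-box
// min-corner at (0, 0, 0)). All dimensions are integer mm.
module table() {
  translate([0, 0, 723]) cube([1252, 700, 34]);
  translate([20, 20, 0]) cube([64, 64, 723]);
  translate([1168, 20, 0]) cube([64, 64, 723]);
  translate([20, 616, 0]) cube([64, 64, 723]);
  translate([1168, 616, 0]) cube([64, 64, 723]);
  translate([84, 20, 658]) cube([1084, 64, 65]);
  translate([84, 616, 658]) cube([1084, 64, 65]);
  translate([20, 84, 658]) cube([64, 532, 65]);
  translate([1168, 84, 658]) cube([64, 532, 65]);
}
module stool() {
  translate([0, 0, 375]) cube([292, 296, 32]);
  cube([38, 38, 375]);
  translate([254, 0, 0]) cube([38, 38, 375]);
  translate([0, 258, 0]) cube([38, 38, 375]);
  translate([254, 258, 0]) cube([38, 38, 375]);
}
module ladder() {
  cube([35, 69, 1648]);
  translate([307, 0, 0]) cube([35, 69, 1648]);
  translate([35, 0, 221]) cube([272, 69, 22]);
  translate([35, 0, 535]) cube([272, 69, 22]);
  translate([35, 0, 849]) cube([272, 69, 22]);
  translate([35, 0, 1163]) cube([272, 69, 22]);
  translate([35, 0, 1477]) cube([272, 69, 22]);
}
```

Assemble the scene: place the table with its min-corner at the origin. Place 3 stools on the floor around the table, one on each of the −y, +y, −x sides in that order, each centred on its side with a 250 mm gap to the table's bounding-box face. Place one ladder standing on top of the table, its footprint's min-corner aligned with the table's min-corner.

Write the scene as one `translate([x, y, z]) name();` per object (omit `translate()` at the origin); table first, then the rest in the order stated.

table();
translate([480, -546, 0]) stool();
translate([480, 950, 0]) stool();
translate([-542, 202, 0]) stool();
translate([0, 0, 757]) ladder();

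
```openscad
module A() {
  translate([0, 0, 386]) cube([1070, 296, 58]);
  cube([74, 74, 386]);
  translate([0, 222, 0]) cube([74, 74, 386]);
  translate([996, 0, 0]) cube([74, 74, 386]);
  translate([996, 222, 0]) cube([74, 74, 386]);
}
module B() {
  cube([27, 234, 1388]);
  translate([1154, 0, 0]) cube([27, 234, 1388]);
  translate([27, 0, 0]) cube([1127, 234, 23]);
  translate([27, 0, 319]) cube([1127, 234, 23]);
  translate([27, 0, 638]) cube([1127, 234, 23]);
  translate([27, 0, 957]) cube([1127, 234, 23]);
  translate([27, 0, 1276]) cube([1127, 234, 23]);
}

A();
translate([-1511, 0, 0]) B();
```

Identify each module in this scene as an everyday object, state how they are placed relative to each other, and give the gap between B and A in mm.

A is a bench. B is a bookshelf. The bookshelf is on the floor beside the bench on its −x side. The gap between the bookshelf and the bench is 330 mm.

The bookshelf's nearest face is 330 mm from the bench's −x face.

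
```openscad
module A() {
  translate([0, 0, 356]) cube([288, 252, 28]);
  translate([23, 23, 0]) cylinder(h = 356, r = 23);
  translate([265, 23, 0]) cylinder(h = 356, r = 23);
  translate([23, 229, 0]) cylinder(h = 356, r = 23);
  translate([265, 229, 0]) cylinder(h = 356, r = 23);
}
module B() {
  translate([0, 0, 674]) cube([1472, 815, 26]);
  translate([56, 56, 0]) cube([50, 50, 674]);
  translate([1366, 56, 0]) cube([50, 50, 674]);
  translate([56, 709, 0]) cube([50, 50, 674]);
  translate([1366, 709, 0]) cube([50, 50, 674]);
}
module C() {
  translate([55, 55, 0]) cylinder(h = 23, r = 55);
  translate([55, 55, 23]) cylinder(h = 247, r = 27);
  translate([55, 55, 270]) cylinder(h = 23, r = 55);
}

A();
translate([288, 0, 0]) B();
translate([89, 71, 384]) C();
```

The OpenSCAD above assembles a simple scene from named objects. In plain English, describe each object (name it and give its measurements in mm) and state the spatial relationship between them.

A is a four-legged stool. The seat is 288×252 mm, 28 mm thick, top at z = 384 mm. It stands on four round legs, each 46 mm in diameter, from z = 0 to the seat underside, each leg's axis is inset half a diameter from the nearest pair of seat edges (so the leg's bounding box is flush with the corner).

B is a table with a 1472×815 mm rectangular top, 26 mm thick, top surface at z = 700 mm, supported by four 50×50 mm square legs, each inset 56 mm from the nearest pair of top edges, running from the floor.

C is a spool: two coaxial disc flanges of radius 55 mm and thickness 23 mm, joined by a core cylinder of radius 27 mm and height 247 mm. The lower flange rests on z = 0 and the three cylinders share a vertical axis.

The table is against the stool's +x side, with their −y faces flush. The spool is on top of the stool, centred.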